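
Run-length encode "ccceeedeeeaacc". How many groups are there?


Input: ccceeedeeeaacc
Scanning for consecutive runs:
  Group 1: 'c' x 3 (positions 0-2)
  Group 2: 'e' x 3 (positions 3-5)
  Group 3: 'd' x 1 (positions 6-6)
  Group 4: 'e' x 3 (positions 7-9)
  Group 5: 'a' x 2 (positions 10-11)
  Group 6: 'c' x 2 (positions 12-13)
Total groups: 6

6


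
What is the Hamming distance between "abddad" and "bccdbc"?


Comparing "abddad" and "bccdbc" position by position:
  Position 0: 'a' vs 'b' => differ
  Position 1: 'b' vs 'c' => differ
  Position 2: 'd' vs 'c' => differ
  Position 3: 'd' vs 'd' => same
  Position 4: 'a' vs 'b' => differ
  Position 5: 'd' vs 'c' => differ
Total differences (Hamming distance): 5

5


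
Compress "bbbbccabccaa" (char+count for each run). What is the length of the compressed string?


Input: bbbbccabccaa
Runs:
  'b' x 4 => "b4"
  'c' x 2 => "c2"
  'a' x 1 => "a1"
  'b' x 1 => "b1"
  'c' x 2 => "c2"
  'a' x 2 => "a2"
Compressed: "b4c2a1b1c2a2"
Compressed length: 12

12


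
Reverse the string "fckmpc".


Input: fckmpc
Reading characters right to left:
  Position 5: 'c'
  Position 4: 'p'
  Position 3: 'm'
  Position 2: 'k'
  Position 1: 'c'
  Position 0: 'f'
Reversed: cpmkcf

cpmkcf


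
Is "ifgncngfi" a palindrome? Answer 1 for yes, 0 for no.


Input: ifgncngfi
Reversed: ifgncngfi
  Compare pos 0 ('i') with pos 8 ('i'): match
  Compare pos 1 ('f') with pos 7 ('f'): match
  Compare pos 2 ('g') with pos 6 ('g'): match
  Compare pos 3 ('n') with pos 5 ('n'): match
Result: palindrome

1


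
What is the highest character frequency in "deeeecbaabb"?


Input: deeeecbaabb
Character counts:
  'a': 2
  'b': 3
  'c': 1
  'd': 1
  'e': 4
Maximum frequency: 4

4


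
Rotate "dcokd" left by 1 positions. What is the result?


Input: "dcokd", rotate left by 1
First 1 characters: "d"
Remaining characters: "cokd"
Concatenate remaining + first: "cokd" + "d" = "cokdd"

cokdd


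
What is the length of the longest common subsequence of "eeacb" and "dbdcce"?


LCS of "eeacb" and "dbdcce"
DP table:
           d    b    d    c    c    e
      0    0    0    0    0    0    0
  e   0    0    0    0    0    0    1
  e   0    0    0    0    0    0    1
  a   0    0    0    0    0    0    1
  c   0    0    0    0    1    1    1
  b   0    0    1    1    1    1    1
LCS length = dp[5][6] = 1

1


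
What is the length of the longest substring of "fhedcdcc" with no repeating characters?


Input: "fhedcdcc"
Sliding window (track last position of each char):
  Position 0 ('f'): window [0,0] length 1 -- new best
  Position 1 ('h'): window [0,1] length 2 -- new best
  Position 2 ('e'): window [0,2] length 3 -- new best
  Position 3 ('d'): window [0,3] length 4 -- new best
  Position 4 ('c'): window [0,4] length 5 -- new best
  Position 5 ('d'): repeat (last at 3), move window start to 4
  Position 5 ('d'): window [4,5] length 2
  Position 6 ('c'): repeat (last at 4), move window start to 5
  Position 6 ('c'): window [5,6] length 2
  Position 7 ('c'): repeat (last at 6), move window start to 7
  Position 7 ('c'): window [7,7] length 1
Longest substring with no repeats: "fhedc" with length 5

5


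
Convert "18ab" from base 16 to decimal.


Input: "18ab" in base 16
Positional expansion:
  Digit '1' (value 1) x 16^3 = 4096
  Digit '8' (value 8) x 16^2 = 2048
  Digit 'a' (value 10) x 16^1 = 160
  Digit 'b' (value 11) x 16^0 = 11
Sum = 6315

6315


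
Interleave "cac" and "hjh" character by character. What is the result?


Interleaving "cac" and "hjh":
  Position 0: 'c' from first, 'h' from second => "ch"
  Position 1: 'a' from first, 'j' from second => "aj"
  Position 2: 'c' from first, 'h' from second => "ch"
Result: chajch

chajch


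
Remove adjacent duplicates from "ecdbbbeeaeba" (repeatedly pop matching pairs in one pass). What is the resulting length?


Input: ecdbbbeeaeba
Stack-based adjacent duplicate removal:
  Read 'e': push. Stack: e
  Read 'c': push. Stack: ec
  Read 'd': push. Stack: ecd
  Read 'b': push. Stack: ecdb
  Read 'b': matches stack top 'b' => pop. Stack: ecd
  Read 'b': push. Stack: ecdb
  Read 'e': push. Stack: ecdbe
  Read 'e': matches stack top 'e' => pop. Stack: ecdb
  Read 'a': push. Stack: ecdba
  Read 'e': push. Stack: ecdbae
  Read 'b': push. Stack: ecdbaeb
  Read 'a': push. Stack: ecdbaeba
Final stack: "ecdbaeba" (length 8)

8


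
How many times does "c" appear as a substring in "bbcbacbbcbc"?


Searching for "c" in "bbcbacbbcbc"
Scanning each position:
  Position 0: "b" => no
  Position 1: "b" => no
  Position 2: "c" => MATCH
  Position 3: "b" => no
  Position 4: "a" => no
  Position 5: "c" => MATCH
  Position 6: "b" => no
  Position 7: "b" => no
  Position 8: "c" => MATCH
  Position 9: "b" => no
  Position 10: "c" => MATCH
Total occurrences: 4

4


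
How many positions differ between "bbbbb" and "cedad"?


Comparing "bbbbb" and "cedad" position by position:
  Position 0: 'b' vs 'c' => DIFFER
  Position 1: 'b' vs 'e' => DIFFER
  Position 2: 'b' vs 'd' => DIFFER
  Position 3: 'b' vs 'a' => DIFFER
  Position 4: 'b' vs 'd' => DIFFER
Positions that differ: 5

5


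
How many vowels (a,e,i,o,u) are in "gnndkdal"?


Input: gnndkdal
Checking each character:
  'g' at position 0: consonant
  'n' at position 1: consonant
  'n' at position 2: consonant
  'd' at position 3: consonant
  'k' at position 4: consonant
  'd' at position 5: consonant
  'a' at position 6: vowel (running total: 1)
  'l' at position 7: consonant
Total vowels: 1

1


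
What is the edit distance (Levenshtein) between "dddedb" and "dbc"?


Computing edit distance: "dddedb" -> "dbc"
DP table:
           d    b    c
      0    1    2    3
  d   1    0    1    2
  d   2    1    1    2
  d   3    2    2    2
  e   4    3    3    3
  d   5    4    4    4
  b   6    5    4    5
Edit distance = dp[6][3] = 5

5


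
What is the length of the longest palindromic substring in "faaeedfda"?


Input: "faaeedfda"
Checking substrings for palindromes:
  [5:8] "dfd" (len 3) => palindrome
  [1:3] "aa" (len 2) => palindrome
  [3:5] "ee" (len 2) => palindrome
Longest palindromic substring: "dfd" with length 3

3


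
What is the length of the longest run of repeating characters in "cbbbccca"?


Input: "cbbbccca"
Scanning for longest run:
  Position 1 ('b'): new char, reset run to 1
  Position 2 ('b'): continues run of 'b', length=2
  Position 3 ('b'): continues run of 'b', length=3
  Position 4 ('c'): new char, reset run to 1
  Position 5 ('c'): continues run of 'c', length=2
  Position 6 ('c'): continues run of 'c', length=3
  Position 7 ('a'): new char, reset run to 1
Longest run: 'b' with length 3

3


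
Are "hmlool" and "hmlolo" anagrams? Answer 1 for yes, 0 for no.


Strings: "hmlool", "hmlolo"
Sorted first:  hllmoo
Sorted second: hllmoo
Sorted forms match => anagrams

1


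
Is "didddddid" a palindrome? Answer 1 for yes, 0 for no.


Input: didddddid
Reversed: didddddid
  Compare pos 0 ('d') with pos 8 ('d'): match
  Compare pos 1 ('i') with pos 7 ('i'): match
  Compare pos 2 ('d') with pos 6 ('d'): match
  Compare pos 3 ('d') with pos 5 ('d'): match
Result: palindrome

1


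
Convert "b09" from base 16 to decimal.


Input: "b09" in base 16
Positional expansion:
  Digit 'b' (value 11) x 16^2 = 2816
  Digit '0' (value 0) x 16^1 = 0
  Digit '9' (value 9) x 16^0 = 9
Sum = 2825

2825


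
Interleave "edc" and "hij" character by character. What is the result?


Interleaving "edc" and "hij":
  Position 0: 'e' from first, 'h' from second => "eh"
  Position 1: 'd' from first, 'i' from second => "di"
  Position 2: 'c' from first, 'j' from second => "cj"
Result: ehdicj

ehdicj


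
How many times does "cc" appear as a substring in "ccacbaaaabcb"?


Searching for "cc" in "ccacbaaaabcb"
Scanning each position:
  Position 0: "cc" => MATCH
  Position 1: "ca" => no
  Position 2: "ac" => no
  Position 3: "cb" => no
  Position 4: "ba" => no
  Position 5: "aa" => no
  Position 6: "aa" => no
  Position 7: "aa" => no
  Position 8: "ab" => no
  Position 9: "bc" => no
  Position 10: "cb" => no
Total occurrences: 1

1


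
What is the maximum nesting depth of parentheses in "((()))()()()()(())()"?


Input: "((()))()()()()(())()"
Tracking depth:
  Position 0 '(': depth becomes 1
  Position 1 '(': depth becomes 2
  Position 2 '(': depth becomes 3
  Position 3 ')': depth becomes 2
  Position 4 ')': depth becomes 1
  Position 5 ')': depth becomes 0
  Position 6 '(': depth becomes 1
  Position 7 ')': depth becomes 0
  Position 8 '(': depth becomes 1
  Position 9 ')': depth becomes 0
  Position 10 '(': depth becomes 1
  Position 11 ')': depth becomes 0
  Position 12 '(': depth becomes 1
  Position 13 ')': depth becomes 0
  Position 14 '(': depth becomes 1
  Position 15 '(': depth becomes 2
  Position 16 ')': depth becomes 1
  Position 17 ')': depth becomes 0
  Position 18 '(': depth becomes 1
  Position 19 ')': depth becomes 0
Maximum depth reached: 3

3


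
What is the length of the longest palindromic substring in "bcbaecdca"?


Input: "bcbaecdca"
Checking substrings for palindromes:
  [0:3] "bcb" (len 3) => palindrome
  [5:8] "cdc" (len 3) => palindrome
Longest palindromic substring: "bcb" with length 3

3


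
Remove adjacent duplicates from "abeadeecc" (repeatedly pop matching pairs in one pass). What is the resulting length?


Input: abeadeecc
Stack-based adjacent duplicate removal:
  Read 'a': push. Stack: a
  Read 'b': push. Stack: ab
  Read 'e': push. Stack: abe
  Read 'a': push. Stack: abea
  Read 'd': push. Stack: abead
  Read 'e': push. Stack: abeade
  Read 'e': matches stack top 'e' => pop. Stack: abead
  Read 'c': push. Stack: abeadc
  Read 'c': matches stack top 'c' => pop. Stack: abead
Final stack: "abead" (length 5)

5


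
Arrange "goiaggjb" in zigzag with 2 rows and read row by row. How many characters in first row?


Zigzag "goiaggjb" into 2 rows:
Placing characters:
  'g' => row 0
  'o' => row 1
  'i' => row 0
  'a' => row 1
  'g' => row 0
  'g' => row 1
  'j' => row 0
  'b' => row 1
Rows:
  Row 0: "gigj"
  Row 1: "oagb"
First row length: 4

4


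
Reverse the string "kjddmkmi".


Input: kjddmkmi
Reading characters right to left:
  Position 7: 'i'
  Position 6: 'm'
  Position 5: 'k'
  Position 4: 'm'
  Position 3: 'd'
  Position 2: 'd'
  Position 1: 'j'
  Position 0: 'k'
Reversed: imkmddjk

imkmddjk


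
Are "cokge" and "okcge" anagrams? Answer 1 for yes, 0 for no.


Strings: "cokge", "okcge"
Sorted first:  cegko
Sorted second: cegko
Sorted forms match => anagrams

1


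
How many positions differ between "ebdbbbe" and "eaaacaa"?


Comparing "ebdbbbe" and "eaaacaa" position by position:
  Position 0: 'e' vs 'e' => same
  Position 1: 'b' vs 'a' => DIFFER
  Position 2: 'd' vs 'a' => DIFFER
  Position 3: 'b' vs 'a' => DIFFER
  Position 4: 'b' vs 'c' => DIFFER
  Position 5: 'b' vs 'a' => DIFFER
  Position 6: 'e' vs 'a' => DIFFER
Positions that differ: 6

6


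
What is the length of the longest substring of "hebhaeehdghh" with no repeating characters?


Input: "hebhaeehdghh"
Sliding window (track last position of each char):
  Position 0 ('h'): window [0,0] length 1 -- new best
  Position 1 ('e'): window [0,1] length 2 -- new best
  Position 2 ('b'): window [0,2] length 3 -- new best
  Position 3 ('h'): repeat (last at 0), move window start to 1
  Position 3 ('h'): window [1,3] length 3
  Position 4 ('a'): window [1,4] length 4 -- new best
  Position 5 ('e'): repeat (last at 1), move window start to 2
  Position 5 ('e'): window [2,5] length 4
  Position 6 ('e'): repeat (last at 5), move window start to 6
  Position 6 ('e'): window [6,6] length 1
  Position 7 ('h'): window [6,7] length 2
  Position 8 ('d'): window [6,8] length 3
  Position 9 ('g'): window [6,9] length 4
  Position 10 ('h'): repeat (last at 7), move window start to 8
  Position 10 ('h'): window [8,10] length 3
  Position 11 ('h'): repeat (last at 10), move window start to 11
  Position 11 ('h'): window [11,11] length 1
Longest substring with no repeats: "ebha" with length 4

4


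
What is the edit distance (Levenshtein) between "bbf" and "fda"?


Computing edit distance: "bbf" -> "fda"
DP table:
           f    d    a
      0    1    2    3
  b   1    1    2    3
  b   2    2    2    3
  f   3    2    3    3
Edit distance = dp[3][3] = 3

3


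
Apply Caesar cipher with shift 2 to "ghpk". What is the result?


Caesar cipher: shift "ghpk" by 2
  'g' (pos 6) + 2 = pos 8 = 'i'
  'h' (pos 7) + 2 = pos 9 = 'j'
  'p' (pos 15) + 2 = pos 17 = 'r'
  'k' (pos 10) + 2 = pos 12 = 'm'
Result: ijrm

ijrm


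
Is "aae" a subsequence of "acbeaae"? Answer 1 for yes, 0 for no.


Check if "aae" is a subsequence of "acbeaae"
Greedy scan:
  Position 0 ('a'): matches sub[0] = 'a'
  Position 1 ('c'): no match needed
  Position 2 ('b'): no match needed
  Position 3 ('e'): no match needed
  Position 4 ('a'): matches sub[1] = 'a'
  Position 5 ('a'): no match needed
  Position 6 ('e'): matches sub[2] = 'e'
All 3 characters matched => is a subsequence

1


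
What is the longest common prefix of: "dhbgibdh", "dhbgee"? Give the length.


Words: dhbgibdh, dhbgee
  Position 0: all 'd' => match
  Position 1: all 'h' => match
  Position 2: all 'b' => match
  Position 3: all 'g' => match
  Position 4: ('i', 'e') => mismatch, stop
LCP = "dhbg" (length 4)

4


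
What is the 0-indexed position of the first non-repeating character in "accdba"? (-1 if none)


Input: accdba
Character frequencies:
  'a': 2
  'b': 1
  'c': 2
  'd': 1
Scanning left to right for freq == 1:
  Position 0 ('a'): freq=2, skip
  Position 1 ('c'): freq=2, skip
  Position 2 ('c'): freq=2, skip
  Position 3 ('d'): unique! => answer = 3

3


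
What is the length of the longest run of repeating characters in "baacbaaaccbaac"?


Input: "baacbaaaccbaac"
Scanning for longest run:
  Position 1 ('a'): new char, reset run to 1
  Position 2 ('a'): continues run of 'a', length=2
  Position 3 ('c'): new char, reset run to 1
  Position 4 ('b'): new char, reset run to 1
  Position 5 ('a'): new char, reset run to 1
  Position 6 ('a'): continues run of 'a', length=2
  Position 7 ('a'): continues run of 'a', length=3
  Position 8 ('c'): new char, reset run to 1
  Position 9 ('c'): continues run of 'c', length=2
  Position 10 ('b'): new char, reset run to 1
  Position 11 ('a'): new char, reset run to 1
  Position 12 ('a'): continues run of 'a', length=2
  Position 13 ('c'): new char, reset run to 1
Longest run: 'a' with length 3

3


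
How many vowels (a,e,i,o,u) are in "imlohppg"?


Input: imlohppg
Checking each character:
  'i' at position 0: vowel (running total: 1)
  'm' at position 1: consonant
  'l' at position 2: consonant
  'o' at position 3: vowel (running total: 2)
  'h' at position 4: consonant
  'p' at position 5: consonant
  'p' at position 6: consonant
  'g' at position 7: consonant
Total vowels: 2

2


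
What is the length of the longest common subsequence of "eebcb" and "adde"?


LCS of "eebcb" and "adde"
DP table:
           a    d    d    e
      0    0    0    0    0
  e   0    0    0    0    1
  e   0    0    0    0    1
  b   0    0    0    0    1
  c   0    0    0    0    1
  b   0    0    0    0    1
LCS length = dp[5][4] = 1

1


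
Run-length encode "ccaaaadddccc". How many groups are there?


Input: ccaaaadddccc
Scanning for consecutive runs:
  Group 1: 'c' x 2 (positions 0-1)
  Group 2: 'a' x 4 (positions 2-5)
  Group 3: 'd' x 3 (positions 6-8)
  Group 4: 'c' x 3 (positions 9-11)
Total groups: 4

4


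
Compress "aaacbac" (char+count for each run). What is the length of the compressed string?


Input: aaacbac
Runs:
  'a' x 3 => "a3"
  'c' x 1 => "c1"
  'b' x 1 => "b1"
  'a' x 1 => "a1"
  'c' x 1 => "c1"
Compressed: "a3c1b1a1c1"
Compressed length: 10

10


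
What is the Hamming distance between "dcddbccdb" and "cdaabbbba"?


Comparing "dcddbccdb" and "cdaabbbba" position by position:
  Position 0: 'd' vs 'c' => differ
  Position 1: 'c' vs 'd' => differ
  Position 2: 'd' vs 'a' => differ
  Position 3: 'd' vs 'a' => differ
  Position 4: 'b' vs 'b' => same
  Position 5: 'c' vs 'b' => differ
  Position 6: 'c' vs 'b' => differ
  Position 7: 'd' vs 'b' => differ
  Position 8: 'b' vs 'a' => differ
Total differences (Hamming distance): 8

8


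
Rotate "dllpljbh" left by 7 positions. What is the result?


Input: "dllpljbh", rotate left by 7
First 7 characters: "dllpljb"
Remaining characters: "h"
Concatenate remaining + first: "h" + "dllpljb" = "hdllpljb"

hdllpljb


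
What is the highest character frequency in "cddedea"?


Input: cddedea
Character counts:
  'a': 1
  'c': 1
  'd': 3
  'e': 2
Maximum frequency: 3

3


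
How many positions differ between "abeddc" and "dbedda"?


Comparing "abeddc" and "dbedda" position by position:
  Position 0: 'a' vs 'd' => DIFFER
  Position 1: 'b' vs 'b' => same
  Position 2: 'e' vs 'e' => same
  Position 3: 'd' vs 'd' => same
  Position 4: 'd' vs 'd' => same
  Position 5: 'c' vs 'a' => DIFFER
Positions that differ: 2

2


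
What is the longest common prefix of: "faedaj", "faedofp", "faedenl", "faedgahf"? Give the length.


Words: faedaj, faedofp, faedenl, faedgahf
  Position 0: all 'f' => match
  Position 1: all 'a' => match
  Position 2: all 'e' => match
  Position 3: all 'd' => match
  Position 4: ('a', 'o', 'e', 'g') => mismatch, stop
LCP = "faed" (length 4)

4


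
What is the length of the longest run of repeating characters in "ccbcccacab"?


Input: "ccbcccacab"
Scanning for longest run:
  Position 1 ('c'): continues run of 'c', length=2
  Position 2 ('b'): new char, reset run to 1
  Position 3 ('c'): new char, reset run to 1
  Position 4 ('c'): continues run of 'c', length=2
  Position 5 ('c'): continues run of 'c', length=3
  Position 6 ('a'): new char, reset run to 1
  Position 7 ('c'): new char, reset run to 1
  Position 8 ('a'): new char, reset run to 1
  Position 9 ('b'): new char, reset run to 1
Longest run: 'c' with length 3

3


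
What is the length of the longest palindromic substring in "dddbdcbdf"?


Input: "dddbdcbdf"
Checking substrings for palindromes:
  [0:3] "ddd" (len 3) => palindrome
  [2:5] "dbd" (len 3) => palindrome
  [0:2] "dd" (len 2) => palindrome
  [1:3] "dd" (len 2) => palindrome
Longest palindromic substring: "ddd" with length 3

3


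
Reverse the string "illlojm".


Input: illlojm
Reading characters right to left:
  Position 6: 'm'
  Position 5: 'j'
  Position 4: 'o'
  Position 3: 'l'
  Position 2: 'l'
  Position 1: 'l'
  Position 0: 'i'
Reversed: mjollli

mjollli


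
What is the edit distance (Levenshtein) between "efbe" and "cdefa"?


Computing edit distance: "efbe" -> "cdefa"
DP table:
           c    d    e    f    a
      0    1    2    3    4    5
  e   1    1    2    2    3    4
  f   2    2    2    3    2    3
  b   3    3    3    3    3    3
  e   4    4    4    3    4    4
Edit distance = dp[4][5] = 4

4


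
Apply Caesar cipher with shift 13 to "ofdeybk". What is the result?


Caesar cipher: shift "ofdeybk" by 13
  'o' (pos 14) + 13 = pos 1 = 'b'
  'f' (pos 5) + 13 = pos 18 = 's'
  'd' (pos 3) + 13 = pos 16 = 'q'
  'e' (pos 4) + 13 = pos 17 = 'r'
  'y' (pos 24) + 13 = pos 11 = 'l'
  'b' (pos 1) + 13 = pos 14 = 'o'
  'k' (pos 10) + 13 = pos 23 = 'x'
Result: bsqrlox

bsqrlox


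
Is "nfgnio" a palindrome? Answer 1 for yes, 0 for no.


Input: nfgnio
Reversed: oingfn
  Compare pos 0 ('n') with pos 5 ('o'): MISMATCH
  Compare pos 1 ('f') with pos 4 ('i'): MISMATCH
  Compare pos 2 ('g') with pos 3 ('n'): MISMATCH
Result: not a palindrome

0


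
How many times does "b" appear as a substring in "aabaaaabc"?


Searching for "b" in "aabaaaabc"
Scanning each position:
  Position 0: "a" => no
  Position 1: "a" => no
  Position 2: "b" => MATCH
  Position 3: "a" => no
  Position 4: "a" => no
  Position 5: "a" => no
  Position 6: "a" => no
  Position 7: "b" => MATCH
  Position 8: "c" => no
Total occurrences: 2

2


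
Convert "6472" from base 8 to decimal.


Input: "6472" in base 8
Positional expansion:
  Digit '6' (value 6) x 8^3 = 3072
  Digit '4' (value 4) x 8^2 = 256
  Digit '7' (value 7) x 8^1 = 56
  Digit '2' (value 2) x 8^0 = 2
Sum = 3386

3386


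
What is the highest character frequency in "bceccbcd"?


Input: bceccbcd
Character counts:
  'b': 2
  'c': 4
  'd': 1
  'e': 1
Maximum frequency: 4

4


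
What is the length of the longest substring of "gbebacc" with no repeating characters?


Input: "gbebacc"
Sliding window (track last position of each char):
  Position 0 ('g'): window [0,0] length 1 -- new best
  Position 1 ('b'): window [0,1] length 2 -- new best
  Position 2 ('e'): window [0,2] length 3 -- new best
  Position 3 ('b'): repeat (last at 1), move window start to 2
  Position 3 ('b'): window [2,3] length 2
  Position 4 ('a'): window [2,4] length 3
  Position 5 ('c'): window [2,5] length 4 -- new best
  Position 6 ('c'): repeat (last at 5), move window start to 6
  Position 6 ('c'): window [6,6] length 1
Longest substring with no repeats: "ebac" with length 4

4


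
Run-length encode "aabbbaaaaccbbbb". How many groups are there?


Input: aabbbaaaaccbbbb
Scanning for consecutive runs:
  Group 1: 'a' x 2 (positions 0-1)
  Group 2: 'b' x 3 (positions 2-4)
  Group 3: 'a' x 4 (positions 5-8)
  Group 4: 'c' x 2 (positions 9-10)
  Group 5: 'b' x 4 (positions 11-14)
Total groups: 5

5


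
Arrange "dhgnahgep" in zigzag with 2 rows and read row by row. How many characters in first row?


Zigzag "dhgnahgep" into 2 rows:
Placing characters:
  'd' => row 0
  'h' => row 1
  'g' => row 0
  'n' => row 1
  'a' => row 0
  'h' => row 1
  'g' => row 0
  'e' => row 1
  'p' => row 0
Rows:
  Row 0: "dgagp"
  Row 1: "hnhe"
First row length: 5

5


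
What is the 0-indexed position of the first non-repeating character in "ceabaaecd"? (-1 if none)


Input: ceabaaecd
Character frequencies:
  'a': 3
  'b': 1
  'c': 2
  'd': 1
  'e': 2
Scanning left to right for freq == 1:
  Position 0 ('c'): freq=2, skip
  Position 1 ('e'): freq=2, skip
  Position 2 ('a'): freq=3, skip
  Position 3 ('b'): unique! => answer = 3

3


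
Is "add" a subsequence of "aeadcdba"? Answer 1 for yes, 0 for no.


Check if "add" is a subsequence of "aeadcdba"
Greedy scan:
  Position 0 ('a'): matches sub[0] = 'a'
  Position 1 ('e'): no match needed
  Position 2 ('a'): no match needed
  Position 3 ('d'): matches sub[1] = 'd'
  Position 4 ('c'): no match needed
  Position 5 ('d'): matches sub[2] = 'd'
  Position 6 ('b'): no match needed
  Position 7 ('a'): no match needed
All 3 characters matched => is a subsequence

1


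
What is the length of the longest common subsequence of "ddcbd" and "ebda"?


LCS of "ddcbd" and "ebda"
DP table:
           e    b    d    a
      0    0    0    0    0
  d   0    0    0    1    1
  d   0    0    0    1    1
  c   0    0    0    1    1
  b   0    0    1    1    1
  d   0    0    1    2    2
LCS length = dp[5][4] = 2

2


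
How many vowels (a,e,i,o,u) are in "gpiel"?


Input: gpiel
Checking each character:
  'g' at position 0: consonant
  'p' at position 1: consonant
  'i' at position 2: vowel (running total: 1)
  'e' at position 3: vowel (running total: 2)
  'l' at position 4: consonant
Total vowels: 2

2


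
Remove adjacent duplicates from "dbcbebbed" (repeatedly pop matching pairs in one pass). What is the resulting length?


Input: dbcbebbed
Stack-based adjacent duplicate removal:
  Read 'd': push. Stack: d
  Read 'b': push. Stack: db
  Read 'c': push. Stack: dbc
  Read 'b': push. Stack: dbcb
  Read 'e': push. Stack: dbcbe
  Read 'b': push. Stack: dbcbeb
  Read 'b': matches stack top 'b' => pop. Stack: dbcbe
  Read 'e': matches stack top 'e' => pop. Stack: dbcb
  Read 'd': push. Stack: dbcbd
Final stack: "dbcbd" (length 5)

5


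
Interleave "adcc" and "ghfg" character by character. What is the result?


Interleaving "adcc" and "ghfg":
  Position 0: 'a' from first, 'g' from second => "ag"
  Position 1: 'd' from first, 'h' from second => "dh"
  Position 2: 'c' from first, 'f' from second => "cf"
  Position 3: 'c' from first, 'g' from second => "cg"
Result: agdhcfcg

agdhcfcg


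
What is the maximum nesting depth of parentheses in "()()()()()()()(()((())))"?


Input: "()()()()()()()(()((())))"
Tracking depth:
  Position 0 '(': depth becomes 1
  Position 1 ')': depth becomes 0
  Position 2 '(': depth becomes 1
  Position 3 ')': depth becomes 0
  Position 4 '(': depth becomes 1
  Position 5 ')': depth becomes 0
  Position 6 '(': depth becomes 1
  Position 7 ')': depth becomes 0
  Position 8 '(': depth becomes 1
  Position 9 ')': depth becomes 0
  Position 10 '(': depth becomes 1
  Position 11 ')': depth becomes 0
  Position 12 '(': depth becomes 1
  Position 13 ')': depth becomes 0
  Position 14 '(': depth becomes 1
  Position 15 '(': depth becomes 2
  Position 16 ')': depth becomes 1
  Position 17 '(': depth becomes 2
  Position 18 '(': depth becomes 3
  Position 19 '(': depth becomes 4
  Position 20 ')': depth becomes 3
  Position 21 ')': depth becomes 2
  Position 22 ')': depth becomes 1
  Position 23 ')': depth becomes 0
Maximum depth reached: 4

4


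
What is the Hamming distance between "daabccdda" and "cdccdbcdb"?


Comparing "daabccdda" and "cdccdbcdb" position by position:
  Position 0: 'd' vs 'c' => differ
  Position 1: 'a' vs 'd' => differ
  Position 2: 'a' vs 'c' => differ
  Position 3: 'b' vs 'c' => differ
  Position 4: 'c' vs 'd' => differ
  Position 5: 'c' vs 'b' => differ
  Position 6: 'd' vs 'c' => differ
  Position 7: 'd' vs 'd' => same
  Position 8: 'a' vs 'b' => differ
Total differences (Hamming distance): 8

8


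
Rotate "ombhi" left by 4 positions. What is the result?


Input: "ombhi", rotate left by 4
First 4 characters: "ombh"
Remaining characters: "i"
Concatenate remaining + first: "i" + "ombh" = "iombh"

iombh


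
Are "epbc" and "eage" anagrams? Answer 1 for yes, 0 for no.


Strings: "epbc", "eage"
Sorted first:  bcep
Sorted second: aeeg
Differ at position 0: 'b' vs 'a' => not anagrams

0


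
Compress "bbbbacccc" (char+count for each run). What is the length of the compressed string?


Input: bbbbacccc
Runs:
  'b' x 4 => "b4"
  'a' x 1 => "a1"
  'c' x 4 => "c4"
Compressed: "b4a1c4"
Compressed length: 6

6


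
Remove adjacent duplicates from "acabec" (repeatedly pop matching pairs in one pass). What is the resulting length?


Input: acabec
Stack-based adjacent duplicate removal:
  Read 'a': push. Stack: a
  Read 'c': push. Stack: ac
  Read 'a': push. Stack: aca
  Read 'b': push. Stack: acab
  Read 'e': push. Stack: acabe
  Read 'c': push. Stack: acabec
Final stack: "acabec" (length 6)

6


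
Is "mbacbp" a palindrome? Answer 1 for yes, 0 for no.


Input: mbacbp
Reversed: pbcabm
  Compare pos 0 ('m') with pos 5 ('p'): MISMATCH
  Compare pos 1 ('b') with pos 4 ('b'): match
  Compare pos 2 ('a') with pos 3 ('c'): MISMATCH
Result: not a palindrome

0


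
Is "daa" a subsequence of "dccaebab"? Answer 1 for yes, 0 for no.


Check if "daa" is a subsequence of "dccaebab"
Greedy scan:
  Position 0 ('d'): matches sub[0] = 'd'
  Position 1 ('c'): no match needed
  Position 2 ('c'): no match needed
  Position 3 ('a'): matches sub[1] = 'a'
  Position 4 ('e'): no match needed
  Position 5 ('b'): no match needed
  Position 6 ('a'): matches sub[2] = 'a'
  Position 7 ('b'): no match needed
All 3 characters matched => is a subsequence

1


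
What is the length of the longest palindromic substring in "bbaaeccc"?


Input: "bbaaeccc"
Checking substrings for palindromes:
  [5:8] "ccc" (len 3) => palindrome
  [0:2] "bb" (len 2) => palindrome
  [2:4] "aa" (len 2) => palindrome
  [5:7] "cc" (len 2) => palindrome
  [6:8] "cc" (len 2) => palindrome
Longest palindromic substring: "ccc" with length 3

3


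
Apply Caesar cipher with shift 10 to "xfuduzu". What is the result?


Caesar cipher: shift "xfuduzu" by 10
  'x' (pos 23) + 10 = pos 7 = 'h'
  'f' (pos 5) + 10 = pos 15 = 'p'
  'u' (pos 20) + 10 = pos 4 = 'e'
  'd' (pos 3) + 10 = pos 13 = 'n'
  'u' (pos 20) + 10 = pos 4 = 'e'
  'z' (pos 25) + 10 = pos 9 = 'j'
  'u' (pos 20) + 10 = pos 4 = 'e'
Result: hpeneje

hpeneje


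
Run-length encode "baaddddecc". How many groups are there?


Input: baaddddecc
Scanning for consecutive runs:
  Group 1: 'b' x 1 (positions 0-0)
  Group 2: 'a' x 2 (positions 1-2)
  Group 3: 'd' x 4 (positions 3-6)
  Group 4: 'e' x 1 (positions 7-7)
  Group 5: 'c' x 2 (positions 8-9)
Total groups: 5

5


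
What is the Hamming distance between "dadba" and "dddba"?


Comparing "dadba" and "dddba" position by position:
  Position 0: 'd' vs 'd' => same
  Position 1: 'a' vs 'd' => differ
  Position 2: 'd' vs 'd' => same
  Position 3: 'b' vs 'b' => same
  Position 4: 'a' vs 'a' => same
Total differences (Hamming distance): 1

1


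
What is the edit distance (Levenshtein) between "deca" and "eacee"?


Computing edit distance: "deca" -> "eacee"
DP table:
           e    a    c    e    e
      0    1    2    3    4    5
  d   1    1    2    3    4    5
  e   2    1    2    3    3    4
  c   3    2    2    2    3    4
  a   4    3    2    3    3    4
Edit distance = dp[4][5] = 4

4


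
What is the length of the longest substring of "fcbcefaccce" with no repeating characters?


Input: "fcbcefaccce"
Sliding window (track last position of each char):
  Position 0 ('f'): window [0,0] length 1 -- new best
  Position 1 ('c'): window [0,1] length 2 -- new best
  Position 2 ('b'): window [0,2] length 3 -- new best
  Position 3 ('c'): repeat (last at 1), move window start to 2
  Position 3 ('c'): window [2,3] length 2
  Position 4 ('e'): window [2,4] length 3
  Position 5 ('f'): window [2,5] length 4 -- new best
  Position 6 ('a'): window [2,6] length 5 -- new best
  Position 7 ('c'): repeat (last at 3), move window start to 4
  Position 7 ('c'): window [4,7] length 4
  Position 8 ('c'): repeat (last at 7), move window start to 8
  Position 8 ('c'): window [8,8] length 1
  Position 9 ('c'): repeat (last at 8), move window start to 9
  Position 9 ('c'): window [9,9] length 1
  Position 10 ('e'): window [9,10] length 2
Longest substring with no repeats: "bcefa" with length 5

5


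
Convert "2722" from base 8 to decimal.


Input: "2722" in base 8
Positional expansion:
  Digit '2' (value 2) x 8^3 = 1024
  Digit '7' (value 7) x 8^2 = 448
  Digit '2' (value 2) x 8^1 = 16
  Digit '2' (value 2) x 8^0 = 2
Sum = 1490

1490


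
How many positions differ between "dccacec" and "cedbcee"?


Comparing "dccacec" and "cedbcee" position by position:
  Position 0: 'd' vs 'c' => DIFFER
  Position 1: 'c' vs 'e' => DIFFER
  Position 2: 'c' vs 'd' => DIFFER
  Position 3: 'a' vs 'b' => DIFFER
  Position 4: 'c' vs 'c' => same
  Position 5: 'e' vs 'e' => same
  Position 6: 'c' vs 'e' => DIFFER
Positions that differ: 5

5


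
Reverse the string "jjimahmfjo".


Input: jjimahmfjo
Reading characters right to left:
  Position 9: 'o'
  Position 8: 'j'
  Position 7: 'f'
  Position 6: 'm'
  Position 5: 'h'
  Position 4: 'a'
  Position 3: 'm'
  Position 2: 'i'
  Position 1: 'j'
  Position 0: 'j'
Reversed: ojfmhamijj

ojfmhamijj


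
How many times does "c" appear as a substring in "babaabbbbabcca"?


Searching for "c" in "babaabbbbabcca"
Scanning each position:
  Position 0: "b" => no
  Position 1: "a" => no
  Position 2: "b" => no
  Position 3: "a" => no
  Position 4: "a" => no
  Position 5: "b" => no
  Position 6: "b" => no
  Position 7: "b" => no
  Position 8: "b" => no
  Position 9: "a" => no
  Position 10: "b" => no
  Position 11: "c" => MATCH
  Position 12: "c" => MATCH
  Position 13: "a" => no
Total occurrences: 2

2


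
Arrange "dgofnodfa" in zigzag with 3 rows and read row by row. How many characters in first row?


Zigzag "dgofnodfa" into 3 rows:
Placing characters:
  'd' => row 0
  'g' => row 1
  'o' => row 2
  'f' => row 1
  'n' => row 0
  'o' => row 1
  'd' => row 2
  'f' => row 1
  'a' => row 0
Rows:
  Row 0: "dna"
  Row 1: "gfof"
  Row 2: "od"
First row length: 3

3


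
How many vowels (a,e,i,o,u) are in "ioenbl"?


Input: ioenbl
Checking each character:
  'i' at position 0: vowel (running total: 1)
  'o' at position 1: vowel (running total: 2)
  'e' at position 2: vowel (running total: 3)
  'n' at position 3: consonant
  'b' at position 4: consonant
  'l' at position 5: consonant
Total vowels: 3

3


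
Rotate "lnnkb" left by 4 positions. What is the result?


Input: "lnnkb", rotate left by 4
First 4 characters: "lnnk"
Remaining characters: "b"
Concatenate remaining + first: "b" + "lnnk" = "blnnk"

blnnk


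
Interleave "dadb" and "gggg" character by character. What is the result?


Interleaving "dadb" and "gggg":
  Position 0: 'd' from first, 'g' from second => "dg"
  Position 1: 'a' from first, 'g' from second => "ag"
  Position 2: 'd' from first, 'g' from second => "dg"
  Position 3: 'b' from first, 'g' from second => "bg"
Result: dgagdgbg

dgagdgbg


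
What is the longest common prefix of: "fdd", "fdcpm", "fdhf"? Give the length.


Words: fdd, fdcpm, fdhf
  Position 0: all 'f' => match
  Position 1: all 'd' => match
  Position 2: ('d', 'c', 'h') => mismatch, stop
LCP = "fd" (length 2)

2


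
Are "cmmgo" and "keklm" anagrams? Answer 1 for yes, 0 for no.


Strings: "cmmgo", "keklm"
Sorted first:  cgmmo
Sorted second: ekklm
Differ at position 0: 'c' vs 'e' => not anagrams

0


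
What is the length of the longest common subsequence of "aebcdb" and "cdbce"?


LCS of "aebcdb" and "cdbce"
DP table:
           c    d    b    c    e
      0    0    0    0    0    0
  a   0    0    0    0    0    0
  e   0    0    0    0    0    1
  b   0    0    0    1    1    1
  c   0    1    1    1    2    2
  d   0    1    2    2    2    2
  b   0    1    2    3    3    3
LCS length = dp[6][5] = 3

3


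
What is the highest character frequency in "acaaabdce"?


Input: acaaabdce
Character counts:
  'a': 4
  'b': 1
  'c': 2
  'd': 1
  'e': 1
Maximum frequency: 4

4


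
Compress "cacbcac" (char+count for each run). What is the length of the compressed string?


Input: cacbcac
Runs:
  'c' x 1 => "c1"
  'a' x 1 => "a1"
  'c' x 1 => "c1"
  'b' x 1 => "b1"
  'c' x 1 => "c1"
  'a' x 1 => "a1"
  'c' x 1 => "c1"
Compressed: "c1a1c1b1c1a1c1"
Compressed length: 14

14


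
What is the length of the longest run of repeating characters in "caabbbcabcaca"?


Input: "caabbbcabcaca"
Scanning for longest run:
  Position 1 ('a'): new char, reset run to 1
  Position 2 ('a'): continues run of 'a', length=2
  Position 3 ('b'): new char, reset run to 1
  Position 4 ('b'): continues run of 'b', length=2
  Position 5 ('b'): continues run of 'b', length=3
  Position 6 ('c'): new char, reset run to 1
  Position 7 ('a'): new char, reset run to 1
  Position 8 ('b'): new char, reset run to 1
  Position 9 ('c'): new char, reset run to 1
  Position 10 ('a'): new char, reset run to 1
  Position 11 ('c'): new char, reset run to 1
  Position 12 ('a'): new char, reset run to 1
Longest run: 'b' with length 3

3


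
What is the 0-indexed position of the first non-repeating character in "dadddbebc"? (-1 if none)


Input: dadddbebc
Character frequencies:
  'a': 1
  'b': 2
  'c': 1
  'd': 4
  'e': 1
Scanning left to right for freq == 1:
  Position 0 ('d'): freq=4, skip
  Position 1 ('a'): unique! => answer = 1

1


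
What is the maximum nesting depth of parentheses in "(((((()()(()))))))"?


Input: "(((((()()(()))))))"
Tracking depth:
  Position 0 '(': depth becomes 1
  Position 1 '(': depth becomes 2
  Position 2 '(': depth becomes 3
  Position 3 '(': depth becomes 4
  Position 4 '(': depth becomes 5
  Position 5 '(': depth becomes 6
  Position 6 ')': depth becomes 5
  Position 7 '(': depth becomes 6
  Position 8 ')': depth becomes 5
  Position 9 '(': depth becomes 6
  Position 10 '(': depth becomes 7
  Position 11 ')': depth becomes 6
  Position 12 ')': depth becomes 5
  Position 13 ')': depth becomes 4
  Position 14 ')': depth becomes 3
  Position 15 ')': depth becomes 2
  Position 16 ')': depth becomes 1
  Position 17 ')': depth becomes 0
Maximum depth reached: 7

7


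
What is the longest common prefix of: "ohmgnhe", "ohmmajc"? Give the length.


Words: ohmgnhe, ohmmajc
  Position 0: all 'o' => match
  Position 1: all 'h' => match
  Position 2: all 'm' => match
  Position 3: ('g', 'm') => mismatch, stop
LCP = "ohm" (length 3)

3


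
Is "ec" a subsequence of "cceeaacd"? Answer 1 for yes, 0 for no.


Check if "ec" is a subsequence of "cceeaacd"
Greedy scan:
  Position 0 ('c'): no match needed
  Position 1 ('c'): no match needed
  Position 2 ('e'): matches sub[0] = 'e'
  Position 3 ('e'): no match needed
  Position 4 ('a'): no match needed
  Position 5 ('a'): no match needed
  Position 6 ('c'): matches sub[1] = 'c'
  Position 7 ('d'): no match needed
All 2 characters matched => is a subsequence

1


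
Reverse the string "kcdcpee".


Input: kcdcpee
Reading characters right to left:
  Position 6: 'e'
  Position 5: 'e'
  Position 4: 'p'
  Position 3: 'c'
  Position 2: 'd'
  Position 1: 'c'
  Position 0: 'k'
Reversed: eepcdck

eepcdck


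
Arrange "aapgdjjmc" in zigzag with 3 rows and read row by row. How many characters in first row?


Zigzag "aapgdjjmc" into 3 rows:
Placing characters:
  'a' => row 0
  'a' => row 1
  'p' => row 2
  'g' => row 1
  'd' => row 0
  'j' => row 1
  'j' => row 2
  'm' => row 1
  'c' => row 0
Rows:
  Row 0: "adc"
  Row 1: "agjm"
  Row 2: "pj"
First row length: 3

3


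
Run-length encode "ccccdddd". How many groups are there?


Input: ccccdddd
Scanning for consecutive runs:
  Group 1: 'c' x 4 (positions 0-3)
  Group 2: 'd' x 4 (positions 4-7)
Total groups: 2

2


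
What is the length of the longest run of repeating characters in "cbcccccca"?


Input: "cbcccccca"
Scanning for longest run:
  Position 1 ('b'): new char, reset run to 1
  Position 2 ('c'): new char, reset run to 1
  Position 3 ('c'): continues run of 'c', length=2
  Position 4 ('c'): continues run of 'c', length=3
  Position 5 ('c'): continues run of 'c', length=4
  Position 6 ('c'): continues run of 'c', length=5
  Position 7 ('c'): continues run of 'c', length=6
  Position 8 ('a'): new char, reset run to 1
Longest run: 'c' with length 6

6


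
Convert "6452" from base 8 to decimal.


Input: "6452" in base 8
Positional expansion:
  Digit '6' (value 6) x 8^3 = 3072
  Digit '4' (value 4) x 8^2 = 256
  Digit '5' (value 5) x 8^1 = 40
  Digit '2' (value 2) x 8^0 = 2
Sum = 3370

3370


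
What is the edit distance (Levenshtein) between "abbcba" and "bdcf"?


Computing edit distance: "abbcba" -> "bdcf"
DP table:
           b    d    c    f
      0    1    2    3    4
  a   1    1    2    3    4
  b   2    1    2    3    4
  b   3    2    2    3    4
  c   4    3    3    2    3
  b   5    4    4    3    3
  a   6    5    5    4    4
Edit distance = dp[6][4] = 4

4


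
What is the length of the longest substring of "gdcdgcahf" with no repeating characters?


Input: "gdcdgcahf"
Sliding window (track last position of each char):
  Position 0 ('g'): window [0,0] length 1 -- new best
  Position 1 ('d'): window [0,1] length 2 -- new best
  Position 2 ('c'): window [0,2] length 3 -- new best
  Position 3 ('d'): repeat (last at 1), move window start to 2
  Position 3 ('d'): window [2,3] length 2
  Position 4 ('g'): window [2,4] length 3
  Position 5 ('c'): repeat (last at 2), move window start to 3
  Position 5 ('c'): window [3,5] length 3
  Position 6 ('a'): window [3,6] length 4 -- new best
  Position 7 ('h'): window [3,7] length 5 -- new best
  Position 8 ('f'): window [3,8] length 6 -- new best
Longest substring with no repeats: "dgcahf" with length 6

6


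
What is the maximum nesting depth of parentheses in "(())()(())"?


Input: "(())()(())"
Tracking depth:
  Position 0 '(': depth becomes 1
  Position 1 '(': depth becomes 2
  Position 2 ')': depth becomes 1
  Position 3 ')': depth becomes 0
  Position 4 '(': depth becomes 1
  Position 5 ')': depth becomes 0
  Position 6 '(': depth becomes 1
  Position 7 '(': depth becomes 2
  Position 8 ')': depth becomes 1
  Position 9 ')': depth becomes 0
Maximum depth reached: 2

2
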